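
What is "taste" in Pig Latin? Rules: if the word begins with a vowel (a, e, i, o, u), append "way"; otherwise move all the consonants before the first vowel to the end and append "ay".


Word: "taste"
Starts with consonant(s) → move to end, add 'ay'
Consonant cluster: "t"
Pig Latin = "astetay"


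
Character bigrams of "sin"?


Word: "sin" (length 3)
Number of bigrams = 3 - 2 + 1 = 2
  Position 0: "si"
  Position 1: "in"
Bigrams = "si", "in"


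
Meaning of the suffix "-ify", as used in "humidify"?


Suffix: -ify
Example: humidify = humid + -ify
Meaning = to make


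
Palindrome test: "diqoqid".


Word: "diqoqid"
Reversed: "diqoqid"
Forward == Backward? diqoqid == diqoqid
Palindrome = Yes


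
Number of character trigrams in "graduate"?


Word: "graduate" (length 8)
Number of 3-grams = length - 3 + 1 = 8 - 3 + 1
= 6


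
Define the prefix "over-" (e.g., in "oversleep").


Prefix: over-
As in: oversleep -> over- + sleep
Meaning = excessive


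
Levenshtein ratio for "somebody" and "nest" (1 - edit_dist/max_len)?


Word 1: "somebody" (length 8)
Word 2: "nest" (length 4)
One optimal edit sequence:
  1. delete 's'  (+1)
  2. delete 'o'  (+1)
  3. substitute 'm' -> 'n'  (+1)
  4. keep 'e'
  5. delete 'b'  (+1)
  6. delete 'o'  (+1)
  7. substitute 'd' -> 's'  (+1)
  8. substitute 'y' -> 't'  (+1)
Edit distance = 7
Max length = max(8, 4) = 8
Similarity = 1 - 7/8
= 0.1250


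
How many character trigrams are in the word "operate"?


Word: "operate" (length 7)
Number of 3-grams = length - 3 + 1 = 7 - 3 + 1
= 5


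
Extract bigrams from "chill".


Word: "chill" (length 5)
Number of bigrams = 5 - 2 + 1 = 4
  Position 0: "ch"
  Position 1: "hi"
  Position 2: "il"
  Position 3: "ll"
Bigrams = "ch", "hi", "il", "ll"


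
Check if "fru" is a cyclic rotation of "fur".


Word: "fur", Candidate: "fru"
Method: check if candidate is substring of word+word
"furfur" contains "fru"? No
Is rotation = No


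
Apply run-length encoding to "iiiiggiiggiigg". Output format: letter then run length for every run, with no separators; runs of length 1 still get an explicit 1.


String: "iiiiggiiggiigg"
Scanning for consecutive runs:
  'i' x 4
  'g' x 2
  'i' x 2
  'g' x 2
  'i' x 2
  'g' x 2
RLE = "i4g2i2g2i2g2"


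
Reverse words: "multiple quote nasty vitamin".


Original: "multiple quote nasty vitamin"
Words (1..n): multiple | quote | nasty | vitamin
Reversed (n..1): vitamin | nasty | quote | multiple
Result = "vitamin nasty quote multiple"


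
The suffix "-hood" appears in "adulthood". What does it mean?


Suffix: -hood
As in: adulthood -> adult + -hood
Meaning = state / condition


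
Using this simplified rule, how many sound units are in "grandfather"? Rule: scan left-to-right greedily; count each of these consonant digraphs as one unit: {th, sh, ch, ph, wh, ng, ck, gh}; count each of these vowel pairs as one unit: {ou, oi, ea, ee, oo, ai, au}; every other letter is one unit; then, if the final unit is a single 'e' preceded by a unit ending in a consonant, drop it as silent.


Word: "grandfather" (11 letters)
Left-to-right scan:
  [1] 'g' (letter)
  [2] 'r' (letter)
  [3] 'a' (letter)
  [4] 'n' (letter)
  [5] 'd' (letter)
  [6] 'f' (letter)
  [7] 'a' (letter)
  [8] 'th' (digraph)
  [9] 'e' (letter)
  [10] 'r' (letter)
Units from scan: 10
Sound units = 10 units


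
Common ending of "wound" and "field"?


Word 1: "wound"
Word 2: "field"
Comparing from end:
  Pos -1: 'd' == 'd'
  Pos -2: 'n' != 'l' (stop)
LCS = "d" (length 1)


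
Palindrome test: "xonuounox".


Word: "xonuounox"
Reversed: "xonuounox"
Forward == Backward? xonuounox == xonuounox
Palindrome = Yes


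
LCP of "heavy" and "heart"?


Word 1: "heavy"
Word 2: "heart"
Comparing from start:
  Pos 0: 'h' == 'h'
  Pos 1: 'e' == 'e'
  Pos 2: 'a' == 'a'
  Pos 3: 'v' != 'r' (stop)
LCP = "hea" (length 3)


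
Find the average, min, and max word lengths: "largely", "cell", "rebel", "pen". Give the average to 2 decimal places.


Lengths: "largely"=7, "cell"=4, "rebel"=5, "pen"=3
Sum = 19, Count = 4
Average = 19/4 = 4.75
= avg=4.75, min=3, max=7


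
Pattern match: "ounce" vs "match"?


Pattern of "ounce": [0, 1, 2, 3, 4]
Pattern of "match": [0, 1, 2, 3, 4]
Patterns match
Same pattern = Yes


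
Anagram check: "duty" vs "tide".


Word 1: "duty" → sorted: dtuy
Word 2: "tide" → sorted: deit
Same letters? dtuy != deit
Anagram = No


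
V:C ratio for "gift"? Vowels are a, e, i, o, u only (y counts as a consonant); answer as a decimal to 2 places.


Word: "gift"
Vowels (a,e,i,o,u): 1
Consonants: 3
Ratio = 1/3
= 0.33


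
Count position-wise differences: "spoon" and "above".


Comparing character by character (same length = 5):
  Pos 0: 's' vs 'a' !=
  Pos 1: 'p' vs 'b' !=
  Pos 2: 'o' vs 'o' =
  Pos 3: 'o' vs 'v' !=
  Pos 4: 'n' vs 'e' !=
Hamming distance = 4


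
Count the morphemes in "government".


Word: "government"
Morphemes: govern / -ment
Each morpheme carries meaning
= 2 morphemes


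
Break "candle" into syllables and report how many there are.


Word: "candle"
Syllable breakdown: can | dle
Counting: 2 parts
= 2 syllables


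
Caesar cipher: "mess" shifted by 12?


Word: "mess"
Shift: 12
Each letter → (letter + shift) mod 26:
  'm' (12) + 12 = 24 → 'y'
  'e' (4) + 12 = 16 → 'q'
  's' (18) + 12 = 4 → 'e'
  's' (18) + 12 = 4 → 'e'
Result = "yqee"


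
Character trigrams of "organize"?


Word: "organize" (length 8)
Number of trigrams = 8 - 3 + 1 = 6
  Position 0: "org"
  Position 1: "rga"
  Position 2: "gan"
  Position 3: "ani"
  Position 4: "niz"
  Position 5: "ize"
Trigrams = "org", "rga", "gan", "ani", "niz", "ize"


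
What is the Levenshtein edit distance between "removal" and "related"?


Word 1: "removal" (length 7)
Word 2: "related" (length 7)
One optimal edit sequence (insert/delete/substitute each cost 1):
  1. keep 'r'
  2. keep 'e'
  3. substitute 'm' -> 'l'  (+1)
  4. substitute 'o' -> 'a'  (+1)
  5. substitute 'v' -> 't'  (+1)
  6. substitute 'a' -> 'e'  (+1)
  7. substitute 'l' -> 'd'  (+1)
Total edit operations: 5
Edit distance = 5


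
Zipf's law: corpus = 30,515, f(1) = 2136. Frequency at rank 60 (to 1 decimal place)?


Zipf's law: f(r) = f(1) / r
f(1) = 2136
f(60) = 2136 / 60
= 35.6 occurrences


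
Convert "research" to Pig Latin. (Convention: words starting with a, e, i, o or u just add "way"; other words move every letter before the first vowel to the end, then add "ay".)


Word: "research"
Starts with consonant(s) → move to end, add 'ay'
Consonant cluster: "r"
Pig Latin = "esearchray"


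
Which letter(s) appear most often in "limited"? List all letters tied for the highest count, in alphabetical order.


Word: "limited"
Letter counts:
  'd': 1
  'e': 1
  'i': 2
  'l': 1
  'm': 1
  't': 1
Maximum count = 2
Most frequent = 'i' (2 times each)


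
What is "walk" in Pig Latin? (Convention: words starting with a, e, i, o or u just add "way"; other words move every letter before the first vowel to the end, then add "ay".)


Word: "walk"
Starts with consonant(s) → move to end, add 'ay'
Consonant cluster: "w"
Pig Latin = "alkway"


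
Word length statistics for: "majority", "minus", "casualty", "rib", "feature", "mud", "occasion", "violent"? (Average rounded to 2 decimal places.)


Lengths: "majority"=8, "minus"=5, "casualty"=8, "rib"=3, "feature"=7, "mud"=3, "occasion"=8, "violent"=7
Sum = 49, Count = 8
Average = 49/8 = 6.13
= avg=6.13, min=3, max=8


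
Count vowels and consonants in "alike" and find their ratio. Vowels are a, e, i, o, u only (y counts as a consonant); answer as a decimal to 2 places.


Word: "alike"
Vowels (a,e,i,o,u): 3
Consonants: 2
Ratio = 3/2
= 1.50


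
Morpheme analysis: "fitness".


Word: "fitness"
Morphemes: fit | -ness
Each morpheme carries meaning
= 2 morphemes


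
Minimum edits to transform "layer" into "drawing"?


Word 1: "layer" (length 5)
Word 2: "drawing" (length 7)
One optimal edit sequence (insert/delete/substitute each cost 1):
  1. insert 'd'  (+1)
  2. substitute 'l' -> 'r'  (+1)
  3. keep 'a'
  4. insert 'w'  (+1)
  5. substitute 'y' -> 'i'  (+1)
  6. substitute 'e' -> 'n'  (+1)
  7. substitute 'r' -> 'g'  (+1)
Total edit operations: 6
Edit distance = 6


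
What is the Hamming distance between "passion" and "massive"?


Comparing character by character (same length = 7):
  Pos 0: 'p' vs 'm' !=
  Pos 1: 'a' vs 'a' =
  Pos 2: 's' vs 's' =
  Pos 3: 's' vs 's' =
  Pos 4: 'i' vs 'i' =
  Pos 5: 'o' vs 'v' !=
  Pos 6: 'n' vs 'e' !=
Hamming distance = 3


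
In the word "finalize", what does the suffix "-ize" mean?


Suffix: -ize
Example: finalize (final + -ize)
Meaning = to make


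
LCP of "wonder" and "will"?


Word 1: "wonder"
Word 2: "will"
Comparing from start:
  Pos 0: 'w' == 'w'
  Pos 1: 'o' != 'i' (stop)
LCP = "w" (length 1)


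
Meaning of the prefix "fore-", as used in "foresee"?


Prefix: fore-
Example: foresee = fore- + see
Meaning = before


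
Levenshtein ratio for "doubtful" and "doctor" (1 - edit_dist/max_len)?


Word 1: "doubtful" (length 8)
Word 2: "doctor" (length 6)
One optimal edit sequence:
  1. keep 'd'
  2. keep 'o'
  3. delete 'u'  (+1)
  4. substitute 'b' -> 'c'  (+1)
  5. keep 't'
  6. delete 'f'  (+1)
  7. substitute 'u' -> 'o'  (+1)
  8. substitute 'l' -> 'r'  (+1)
Edit distance = 5
Max length = max(8, 6) = 8
Similarity = 1 - 5/8
= 0.3750


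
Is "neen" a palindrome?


Word: "neen"
Reversed: "neen"
Forward == Backward? neen == neen
Palindrome = Yes


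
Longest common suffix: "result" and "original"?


Word 1: "result"
Word 2: "original"
Comparing from end:
  Pos -1: 't' != 'l' (stop)
LCS = "" (length 0)


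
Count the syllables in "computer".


Word: "computer"
Syllable breakdown: com / pu / ter
Counting: 3 parts
= 3 syllables


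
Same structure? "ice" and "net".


Pattern of "ice": [0, 1, 2]
Pattern of "net": [0, 1, 2]
Patterns match
Same pattern = Yes


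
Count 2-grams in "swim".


Word: "swim" (length 4)
Number of 2-grams = length - 2 + 1 = 4 - 2 + 1
= 3


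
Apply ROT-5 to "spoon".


Word: "spoon"
Shift: 5
Each letter → (letter + shift) mod 26:
  's' (18) + 5 = 23 → 'x'
  'p' (15) + 5 = 20 → 'u'
  'o' (14) + 5 = 19 → 't'
  'o' (14) + 5 = 19 → 't'
  'n' (13) + 5 = 18 → 's'
Result = "xutts"


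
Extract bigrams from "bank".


Word: "bank" (length 4)
Number of bigrams = 4 - 2 + 1 = 3
  Position 0: "ba"
  Position 1: "an"
  Position 2: "nk"
Bigrams = "ba", "an", "nk"


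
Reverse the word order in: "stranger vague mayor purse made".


Original: "stranger vague mayor purse made"
Words (1..n): stranger | vague | mayor | purse | made
Reversed (n..1): made | purse | mayor | vague | stranger
Result = "made purse mayor vague stranger"


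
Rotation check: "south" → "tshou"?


Word: "south", Candidate: "tshou"
Method: check if candidate is substring of word+word
"southsouth" contains "tshou"? No
Is rotation = No


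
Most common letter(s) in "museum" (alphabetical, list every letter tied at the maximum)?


Word: "museum"
Letter counts:
  'e': 1
  'm': 2
  's': 1
  'u': 2
Maximum count = 2
Most frequent = 'm', 'u' (2 times each)


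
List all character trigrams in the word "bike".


Word: "bike" (length 4)
Number of trigrams = 4 - 3 + 1 = 2
  Position 0: "bik"
  Position 1: "ike"
Trigrams = "bik", "ike"


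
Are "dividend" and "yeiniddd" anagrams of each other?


Word 1: "dividend" → sorted: dddeiinv
Word 2: "yeiniddd" → sorted: dddeiiny
Same letters? dddeiinv != dddeiiny
Anagram = No


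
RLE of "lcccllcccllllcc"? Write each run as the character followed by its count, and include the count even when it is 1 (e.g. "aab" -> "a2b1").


String: "lcccllcccllllcc"
Scanning for consecutive runs:
  'l' x 1
  'c' x 3
  'l' x 2
  'c' x 3
  'l' x 4
  'c' x 2
RLE = "l1c3l2c3l4c2"


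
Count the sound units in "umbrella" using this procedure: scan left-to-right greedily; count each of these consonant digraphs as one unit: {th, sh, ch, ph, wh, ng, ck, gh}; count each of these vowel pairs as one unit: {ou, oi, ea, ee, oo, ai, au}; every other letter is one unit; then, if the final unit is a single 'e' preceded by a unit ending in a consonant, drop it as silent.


Word: "umbrella" (8 letters)
Left-to-right scan:
  1. 'u' (letter)
  2. 'm' (letter)
  3. 'b' (letter)
  4. 'r' (letter)
  5. 'e' (letter)
  6. 'l' (letter)
  7. 'l' (letter)
  8. 'a' (letter)
Units from scan: 8
Sound units = 8 units


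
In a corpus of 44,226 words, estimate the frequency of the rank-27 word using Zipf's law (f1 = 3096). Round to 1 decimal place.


Zipf's law: f(r) = f(1) / r
f(1) = 3096
f(27) = 3096 / 27
= 114.7 occurrences


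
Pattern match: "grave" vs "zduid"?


Pattern of "grave": [0, 1, 2, 3, 4]
Pattern of "zduid": [0, 1, 2, 3, 1]
Patterns do not match
Same pattern = No


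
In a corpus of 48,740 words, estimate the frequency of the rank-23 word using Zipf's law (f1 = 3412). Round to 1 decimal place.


Zipf's law: f(r) = f(1) / r
f(1) = 3412
f(23) = 3412 / 23
= 148.3 occurrences


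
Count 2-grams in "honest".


Word: "honest" (length 6)
Number of 2-grams = length - 2 + 1 = 6 - 2 + 1
= 5


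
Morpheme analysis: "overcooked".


Word: "overcooked"
Morphemes: over- / cook / -ed
Each morpheme carries meaning
= 3 morphemes


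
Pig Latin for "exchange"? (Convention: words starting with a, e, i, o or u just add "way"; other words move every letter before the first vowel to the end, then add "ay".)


Word: "exchange"
Starts with vowel → add 'way'
Pig Latin = "exchangeway"


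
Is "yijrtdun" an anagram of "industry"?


Word 1: "industry" → sorted: dinrstuy
Word 2: "yijrtdun" → sorted: dijnrtuy
Same letters? dinrstuy != dijnrtuy
Anagram = No


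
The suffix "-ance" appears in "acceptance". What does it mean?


Suffix: -ance
Example: acceptance (accept + -ance)
Meaning = state of


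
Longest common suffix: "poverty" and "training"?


Word 1: "poverty"
Word 2: "training"
Comparing from end:
  Pos -1: 'y' != 'g' (stop)
LCS = "" (length 0)


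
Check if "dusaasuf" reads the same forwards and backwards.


Word: "dusaasuf"
Reversed: "fusaasud"
Forward == Backward? dusaasuf != fusaasud
Palindrome = No


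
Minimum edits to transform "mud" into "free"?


Word 1: "mud" (length 3)
Word 2: "free" (length 4)
One optimal edit sequence (insert/delete/substitute each cost 1):
  1. insert 'f'  (+1)
  2. substitute 'm' -> 'r'  (+1)
  3. substitute 'u' -> 'e'  (+1)
  4. substitute 'd' -> 'e'  (+1)
Total edit operations: 4
Edit distance = 4


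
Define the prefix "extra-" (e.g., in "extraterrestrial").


Prefix: extra-
As in: extraterrestrial -> extra- + terrestrial
Meaning = beyond


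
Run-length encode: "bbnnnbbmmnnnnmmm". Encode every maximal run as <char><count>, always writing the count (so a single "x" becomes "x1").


String: "bbnnnbbmmnnnnmmm"
Scanning for consecutive runs:
  'b' x 2
  'n' x 3
  'b' x 2
  'm' x 2
  'n' x 4
  'm' x 3
RLE = "b2n3b2m2n4m3"


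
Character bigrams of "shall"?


Word: "shall" (length 5)
Number of bigrams = 5 - 2 + 1 = 4
  Position 0: "sh"
  Position 1: "ha"
  Position 2: "al"
  Position 3: "ll"
Bigrams = "sh", "ha", "al", "ll"


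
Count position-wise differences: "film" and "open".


Comparing character by character (same length = 4):
  Pos 0: 'f' vs 'o' !=
  Pos 1: 'i' vs 'p' !=
  Pos 2: 'l' vs 'e' !=
  Pos 3: 'm' vs 'n' !=
Hamming distance = 4


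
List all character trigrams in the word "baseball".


Word: "baseball" (length 8)
Number of trigrams = 8 - 3 + 1 = 6
  Position 0: "bas"
  Position 1: "ase"
  Position 2: "seb"
  Position 3: "eba"
  Position 4: "bal"
  Position 5: "all"
Trigrams = "bas", "ase", "seb", "eba", "bal", "all"


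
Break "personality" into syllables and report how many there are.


Word: "personality"
Syllable breakdown: per · son · al · i · ty
Counting: 5 parts
= 5 syllables


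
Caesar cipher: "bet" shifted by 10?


Word: "bet"
Shift: 10
Each letter → (letter + shift) mod 26:
  'b' (1) + 10 = 11 → 'l'
  'e' (4) + 10 = 14 → 'o'
  't' (19) + 10 = 3 → 'd'
Result = "lod"


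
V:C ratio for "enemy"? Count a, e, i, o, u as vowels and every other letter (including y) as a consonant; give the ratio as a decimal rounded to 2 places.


Word: "enemy"
Vowels (a,e,i,o,u): 2
Consonants: 3
Ratio = 2/3
= 0.67


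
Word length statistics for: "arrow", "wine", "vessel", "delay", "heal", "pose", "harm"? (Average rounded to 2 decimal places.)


Lengths: "arrow"=5, "wine"=4, "vessel"=6, "delay"=5, "heal"=4, "pose"=4, "harm"=4
Sum = 32, Count = 7
Average = 32/7 = 4.57
= avg=4.57, min=4, max=6


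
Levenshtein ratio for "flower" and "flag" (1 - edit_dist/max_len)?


Word 1: "flower" (length 6)
Word 2: "flag" (length 4)
One optimal edit sequence:
  1. keep 'f'
  2. keep 'l'
  3. delete 'o'  (+1)
  4. delete 'w'  (+1)
  5. substitute 'e' -> 'a'  (+1)
  6. substitute 'r' -> 'g'  (+1)
Edit distance = 4
Max length = max(6, 4) = 6
Similarity = 1 - 4/6
= 0.3333


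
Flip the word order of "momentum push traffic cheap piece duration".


Original: "momentum push traffic cheap piece duration"
Words (1..n): momentum | push | traffic | cheap | piece | duration
Reversed (n..1): duration | piece | cheap | traffic | push | momentum
Result = "duration piece cheap traffic push momentum"


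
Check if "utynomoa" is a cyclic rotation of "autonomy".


Word: "autonomy", Candidate: "utynomoa"
Method: check if candidate is substring of word+word
"autonomyautonomy" contains "utynomoa"? No
Is rotation = No


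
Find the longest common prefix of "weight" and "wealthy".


Word 1: "weight"
Word 2: "wealthy"
Comparing from start:
  Pos 0: 'w' == 'w'
  Pos 1: 'e' == 'e'
  Pos 2: 'i' != 'a' (stop)
LCP = "we" (length 2)


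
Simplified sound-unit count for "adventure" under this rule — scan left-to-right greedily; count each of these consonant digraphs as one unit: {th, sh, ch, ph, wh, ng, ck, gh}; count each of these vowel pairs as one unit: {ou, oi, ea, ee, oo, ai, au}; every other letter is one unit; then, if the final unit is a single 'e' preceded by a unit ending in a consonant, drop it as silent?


Word: "adventure" (9 letters)
Left-to-right scan:
  [1] 'a' (letter)
  [2] 'd' (letter)
  [3] 'v' (letter)
  [4] 'e' (letter)
  [5] 'n' (letter)
  [6] 't' (letter)
  [7] 'u' (letter)
  [8] 'r' (letter)
  [9] 'e' (letter)
Units from scan: 9
Final unit is 'e' after a consonant -> drop as silent (-1)
Sound units = 8 units


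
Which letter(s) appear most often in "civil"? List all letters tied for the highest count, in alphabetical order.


Word: "civil"
Letter counts:
  'c': 1
  'i': 2
  'l': 1
  'v': 1
Maximum count = 2
Most frequent = 'i' (2 times each)


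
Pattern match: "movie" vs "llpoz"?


Pattern of "movie": [0, 1, 2, 3, 4]
Pattern of "llpoz": [0, 0, 1, 2, 3]
Patterns do not match
Same pattern = No


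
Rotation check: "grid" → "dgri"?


Word: "grid", Candidate: "dgri"
Method: check if candidate is substring of word+word
"gridgrid" contains "dgri"? Yes
Is rotation = Yes


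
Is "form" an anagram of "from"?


Word 1: "from" → sorted: fmor
Word 2: "form" → sorted: fmor
Same letters? fmor == fmor
Anagram = Yes


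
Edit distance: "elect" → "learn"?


Word 1: "elect" (length 5)
Word 2: "learn" (length 5)
One optimal edit sequence (insert/delete/substitute each cost 1):
  1. delete 'e'  (+1)
  2. keep 'l'
  3. keep 'e'
  4. insert 'a'  (+1)
  5. substitute 'c' -> 'r'  (+1)
  6. substitute 't' -> 'n'  (+1)
Total edit operations: 4
Edit distance = 4


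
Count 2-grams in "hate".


Word: "hate" (length 4)
Number of 2-grams = length - 2 + 1 = 4 - 2 + 1
= 3


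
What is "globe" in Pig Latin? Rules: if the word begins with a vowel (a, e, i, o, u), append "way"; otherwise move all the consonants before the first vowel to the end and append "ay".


Word: "globe"
Starts with consonant(s) → move to end, add 'ay'
Consonant cluster: "gl"
Pig Latin = "obeglay"


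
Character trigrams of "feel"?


Word: "feel" (length 4)
Number of trigrams = 4 - 3 + 1 = 2
  Position 0: "fee"
  Position 1: "eel"
Trigrams = "fee", "eel"


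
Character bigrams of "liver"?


Word: "liver" (length 5)
Number of bigrams = 5 - 2 + 1 = 4
  Position 0: "li"
  Position 1: "iv"
  Position 2: "ve"
  Position 3: "er"
Bigrams = "li", "iv", "ve", "er"


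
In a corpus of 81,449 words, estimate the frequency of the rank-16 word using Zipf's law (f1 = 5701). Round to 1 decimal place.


Zipf's law: f(r) = f(1) / r
f(1) = 5701
f(16) = 5701 / 16
= 356.3 occurrences


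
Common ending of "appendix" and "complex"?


Word 1: "appendix"
Word 2: "complex"
Comparing from end:
  Pos -1: 'x' == 'x'
  Pos -2: 'i' != 'e' (stop)
LCS = "x" (length 1)


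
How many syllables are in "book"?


Word: "book"
Syllable breakdown: book
Counting: 1 part
= 1 syllable


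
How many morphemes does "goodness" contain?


Word: "goodness"
Morphemes: good | -ness
Each morpheme carries meaning
= 2 morphemes


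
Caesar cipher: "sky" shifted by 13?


Word: "sky"
Shift: 13
Each letter → (letter + shift) mod 26:
  's' (18) + 13 = 5 → 'f'
  'k' (10) + 13 = 23 → 'x'
  'y' (24) + 13 = 11 → 'l'
Result = "fxl"


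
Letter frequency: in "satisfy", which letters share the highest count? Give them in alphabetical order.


Word: "satisfy"
Letter counts:
  'a': 1
  'f': 1
  'i': 1
  's': 2
  't': 1
  'y': 1
Maximum count = 2
Most frequent = 's' (2 times each)


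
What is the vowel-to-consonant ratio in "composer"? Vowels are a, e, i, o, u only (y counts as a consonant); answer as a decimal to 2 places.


Word: "composer"
Vowels (a,e,i,o,u): 3
Consonants: 5
Ratio = 3/5
= 0.60


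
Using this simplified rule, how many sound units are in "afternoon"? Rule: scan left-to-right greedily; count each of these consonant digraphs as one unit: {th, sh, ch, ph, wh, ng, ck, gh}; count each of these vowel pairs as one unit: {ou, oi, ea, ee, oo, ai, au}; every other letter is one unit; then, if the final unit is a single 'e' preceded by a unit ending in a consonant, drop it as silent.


Word: "afternoon" (9 letters)
Left-to-right scan:
  1. 'a' (letter)
  2. 'f' (letter)
  3. 't' (letter)
  4. 'e' (letter)
  5. 'r' (letter)
  6. 'n' (letter)
  7. 'oo' (vowel-pair)
  8. 'n' (letter)
Units from scan: 8
Sound units = 8 units


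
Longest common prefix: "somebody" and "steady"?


Word 1: "somebody"
Word 2: "steady"
Comparing from start:
  Pos 0: 's' == 's'
  Pos 1: 'o' != 't' (stop)
LCP = "s" (length 1)


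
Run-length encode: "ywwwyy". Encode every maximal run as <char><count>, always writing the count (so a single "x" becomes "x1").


String: "ywwwyy"
Scanning for consecutive runs:
  'y' x 1
  'w' x 3
  'y' x 2
RLE = "y1w3y2"


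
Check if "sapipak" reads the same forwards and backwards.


Word: "sapipak"
Reversed: "kapipas"
Forward == Backward? sapipak != kapipas
Palindrome = No


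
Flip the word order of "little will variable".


Original: "little will variable"
Words (1..n): little | will | variable
Reversed (n..1): variable | will | little
Result = "variable will little"


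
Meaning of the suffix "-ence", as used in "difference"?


Suffix: -ence
As in: difference -> differ + -ence
Meaning = state of


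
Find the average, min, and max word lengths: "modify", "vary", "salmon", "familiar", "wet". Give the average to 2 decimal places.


Lengths: "modify"=6, "vary"=4, "salmon"=6, "familiar"=8, "wet"=3
Sum = 27, Count = 5
Average = 27/5 = 5.40
= avg=5.40, min=3, max=8


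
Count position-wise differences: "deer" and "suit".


Comparing character by character (same length = 4):
  Pos 0: 'd' vs 's' !=
  Pos 1: 'e' vs 'u' !=
  Pos 2: 'e' vs 'i' !=
  Pos 3: 'r' vs 't' !=
Hamming distance = 4


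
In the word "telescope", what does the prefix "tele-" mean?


Prefix: tele-
Example: telescope = tele- + scope
Meaning = distant


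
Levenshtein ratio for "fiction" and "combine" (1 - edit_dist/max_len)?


Word 1: "fiction" (length 7)
Word 2: "combine" (length 7)
One optimal edit sequence:
  1. substitute 'f' -> 'c'  (+1)
  2. substitute 'i' -> 'o'  (+1)
  3. substitute 'c' -> 'm'  (+1)
  4. substitute 't' -> 'b'  (+1)
  5. keep 'i'
  6. substitute 'o' -> 'n'  (+1)
  7. substitute 'n' -> 'e'  (+1)
Edit distance = 6
Max length = max(7, 7) = 7
Similarity = 1 - 6/7
= 0.1429


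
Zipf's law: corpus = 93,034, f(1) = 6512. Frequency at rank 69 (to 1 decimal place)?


Zipf's law: f(r) = f(1) / r
f(1) = 6512
f(69) = 6512 / 69
= 94.4 occurrences


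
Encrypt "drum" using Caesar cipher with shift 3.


Word: "drum"
Shift: 3
Each letter → (letter + shift) mod 26:
  'd' (3) + 3 = 6 → 'g'
  'r' (17) + 3 = 20 → 'u'
  'u' (20) + 3 = 23 → 'x'
  'm' (12) + 3 = 15 → 'p'
Result = "guxp"


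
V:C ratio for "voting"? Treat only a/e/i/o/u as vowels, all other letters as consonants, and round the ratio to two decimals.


Word: "voting"
Vowels (a,e,i,o,u): 2
Consonants: 4
Ratio = 2/4
= 0.50


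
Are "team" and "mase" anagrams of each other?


Word 1: "team" → sorted: aemt
Word 2: "mase" → sorted: aems
Same letters? aemt != aems
Anagram = No


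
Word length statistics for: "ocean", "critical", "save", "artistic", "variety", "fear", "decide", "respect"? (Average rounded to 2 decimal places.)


Lengths: "ocean"=5, "critical"=8, "save"=4, "artistic"=8, "variety"=7, "fear"=4, "decide"=6, "respect"=7
Sum = 49, Count = 8
Average = 49/8 = 6.13
= avg=6.13, min=4, max=8


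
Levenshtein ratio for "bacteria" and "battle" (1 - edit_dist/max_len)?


Word 1: "bacteria" (length 8)
Word 2: "battle" (length 6)
One optimal edit sequence:
  1. keep 'b'
  2. keep 'a'
  3. delete 'c'  (+1)
  4. keep 't'
  5. delete 'e'  (+1)
  6. substitute 'r' -> 't'  (+1)
  7. substitute 'i' -> 'l'  (+1)
  8. substitute 'a' -> 'e'  (+1)
Edit distance = 5
Max length = max(8, 6) = 8
Similarity = 1 - 5/8
= 0.3750


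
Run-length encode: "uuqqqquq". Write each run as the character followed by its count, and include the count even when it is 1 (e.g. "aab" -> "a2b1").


String: "uuqqqquq"
Scanning for consecutive runs:
  'u' x 2
  'q' x 4
  'u' x 1
  'q' x 1
RLE = "u2q4u1q1"


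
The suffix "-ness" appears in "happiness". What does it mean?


Suffix: -ness
As in: happiness -> happy + -ness, with a spelling change
Meaning = state of being


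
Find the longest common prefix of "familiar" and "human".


Word 1: "familiar"
Word 2: "human"
Comparing from start:
  Pos 0: 'f' != 'h' (stop)
LCP = "" (length 0)


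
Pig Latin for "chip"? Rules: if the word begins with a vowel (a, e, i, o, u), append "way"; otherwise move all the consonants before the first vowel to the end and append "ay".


Word: "chip"
Starts with consonant(s) → move to end, add 'ay'
Consonant cluster: "ch"
Pig Latin = "ipchay"


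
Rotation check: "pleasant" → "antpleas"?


Word: "pleasant", Candidate: "antpleas"
Method: check if candidate is substring of word+word
"pleasantpleasant" contains "antpleas"? Yes
Is rotation = Yes


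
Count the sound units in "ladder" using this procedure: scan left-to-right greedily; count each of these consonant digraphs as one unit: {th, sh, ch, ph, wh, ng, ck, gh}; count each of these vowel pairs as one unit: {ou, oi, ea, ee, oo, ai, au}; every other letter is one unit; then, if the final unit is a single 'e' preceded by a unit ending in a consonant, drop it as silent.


Word: "ladder" (6 letters)
Left-to-right scan:
  [1] 'l' (letter)
  [2] 'a' (letter)
  [3] 'd' (letter)
  [4] 'd' (letter)
  [5] 'e' (letter)
  [6] 'r' (letter)
Units from scan: 6
Sound units = 6 units


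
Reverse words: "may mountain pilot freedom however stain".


Original: "may mountain pilot freedom however stain"
Words (1..n): may | mountain | pilot | freedom | however | stain
Reversed (n..1): stain | however | freedom | pilot | mountain | may
Result = "stain however freedom pilot mountain may"


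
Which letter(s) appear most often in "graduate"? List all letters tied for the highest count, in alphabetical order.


Word: "graduate"
Letter counts:
  'a': 2
  'd': 1
  'e': 1
  'g': 1
  'r': 1
  't': 1
  'u': 1
Maximum count = 2
Most frequent = 'a' (2 times each)


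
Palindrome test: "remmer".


Word: "remmer"
Reversed: "remmer"
Forward == Backward? remmer == remmer
Palindrome = Yes


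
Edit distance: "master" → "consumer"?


Word 1: "master" (length 6)
Word 2: "consumer" (length 8)
One optimal edit sequence (insert/delete/substitute each cost 1):
  1. insert 'c'  (+1)
  2. substitute 'm' -> 'o'  (+1)
  3. substitute 'a' -> 'n'  (+1)
  4. keep 's'
  5. insert 'u'  (+1)
  6. substitute 't' -> 'm'  (+1)
  7. keep 'e'
  8. keep 'r'
Total edit operations: 5
Edit distance = 5


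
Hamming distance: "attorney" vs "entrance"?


Comparing character by character (same length = 8):
  Pos 0: 'a' vs 'e' !=
  Pos 1: 't' vs 'n' !=
  Pos 2: 't' vs 't' =
  Pos 3: 'o' vs 'r' !=
  Pos 4: 'r' vs 'a' !=
  Pos 5: 'n' vs 'n' =
  Pos 6: 'e' vs 'c' !=
  Pos 7: 'y' vs 'e' !=
Hamming distance = 6


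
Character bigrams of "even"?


Word: "even" (length 4)
Number of bigrams = 4 - 2 + 1 = 3
  Position 0: "ev"
  Position 1: "ve"
  Position 2: "en"
Bigrams = "ev", "ve", "en"


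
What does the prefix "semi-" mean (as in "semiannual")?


Prefix: semi-
Example: semiannual = semi- + annual
Meaning = half


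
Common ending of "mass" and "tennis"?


Word 1: "mass"
Word 2: "tennis"
Comparing from end:
  Pos -1: 's' == 's'
  Pos -2: 's' != 'i' (stop)
LCS = "s" (length 1)


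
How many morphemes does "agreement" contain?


Word: "agreement"
Morphemes: agree | -ment
Each morpheme carries meaning
= 2 morphemes


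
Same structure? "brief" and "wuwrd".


Pattern of "brief": [0, 1, 2, 3, 4]
Pattern of "wuwrd": [0, 1, 0, 2, 3]
Patterns do not match
Same pattern = No


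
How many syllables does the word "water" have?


Word: "water"
Syllable breakdown: wa | ter
Counting: 2 parts
= 2 syllables


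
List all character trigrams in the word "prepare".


Word: "prepare" (length 7)
Number of trigrams = 7 - 3 + 1 = 5
  Position 0: "pre"
  Position 1: "rep"
  Position 2: "epa"
  Position 3: "par"
  Position 4: "are"
Trigrams = "pre", "rep", "epa", "par", "are"


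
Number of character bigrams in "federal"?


Word: "federal" (length 7)
Number of 2-grams = length - 2 + 1 = 7 - 2 + 1
= 6


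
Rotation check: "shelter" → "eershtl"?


Word: "shelter", Candidate: "eershtl"
Method: check if candidate is substring of word+word
"sheltershelter" contains "eershtl"? No
Is rotation = No


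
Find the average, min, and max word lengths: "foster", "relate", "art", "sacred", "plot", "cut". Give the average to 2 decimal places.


Lengths: "foster"=6, "relate"=6, "art"=3, "sacred"=6, "plot"=4, "cut"=3
Sum = 28, Count = 6
Average = 28/6 = 4.67
= avg=4.67, min=3, max=6


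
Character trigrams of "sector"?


Word: "sector" (length 6)
Number of trigrams = 6 - 3 + 1 = 4
  Position 0: "sec"
  Position 1: "ect"
  Position 2: "cto"
  Position 3: "tor"
Trigrams = "sec", "ect", "cto", "tor"


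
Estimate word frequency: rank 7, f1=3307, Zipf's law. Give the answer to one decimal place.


Zipf's law: f(r) = f(1) / r
f(1) = 3307
f(7) = 3307 / 7
= 472.4 occurrences


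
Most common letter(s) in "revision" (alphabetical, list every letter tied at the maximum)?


Word: "revision"
Letter counts:
  'e': 1
  'i': 2
  'n': 1
  'o': 1
  'r': 1
  's': 1
  'v': 1
Maximum count = 2
Most frequent = 'i' (2 times each)


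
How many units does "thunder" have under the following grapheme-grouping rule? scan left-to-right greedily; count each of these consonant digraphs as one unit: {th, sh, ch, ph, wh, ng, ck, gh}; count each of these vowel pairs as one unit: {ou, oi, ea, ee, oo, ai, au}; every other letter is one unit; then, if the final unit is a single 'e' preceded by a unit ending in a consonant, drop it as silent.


Word: "thunder" (7 letters)
Left-to-right scan:
  (1) 'th' (digraph)
  (2) 'u' (letter)
  (3) 'n' (letter)
  (4) 'd' (letter)
  (5) 'e' (letter)
  (6) 'r' (letter)
Units from scan: 6
Sound units = 6 units


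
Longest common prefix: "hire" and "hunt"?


Word 1: "hire"
Word 2: "hunt"
Comparing from start:
  Pos 0: 'h' == 'h'
  Pos 1: 'i' != 'u' (stop)
LCP = "h" (length 1)


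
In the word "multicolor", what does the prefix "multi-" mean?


Prefix: multi-
Example: multicolor (multi- + color)
Meaning = many


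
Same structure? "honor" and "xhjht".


Pattern of "honor": [0, 1, 2, 1, 3]
Pattern of "xhjht": [0, 1, 2, 1, 3]
Patterns match
Same pattern = Yes


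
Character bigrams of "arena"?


Word: "arena" (length 5)
Number of bigrams = 5 - 2 + 1 = 4
  Position 0: "ar"
  Position 1: "re"
  Position 2: "en"
  Position 3: "na"
Bigrams = "ar", "re", "en", "na"


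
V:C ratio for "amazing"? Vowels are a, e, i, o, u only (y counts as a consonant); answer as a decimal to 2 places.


Word: "amazing"
Vowels (a,e,i,o,u): 3
Consonants: 4
Ratio = 3/4
= 0.75


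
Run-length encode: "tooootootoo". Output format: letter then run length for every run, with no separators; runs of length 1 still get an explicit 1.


String: "tooootootoo"
Scanning for consecutive runs:
  't' x 1
  'o' x 4
  't' x 1
  'o' x 2
  't' x 1
  'o' x 2
RLE = "t1o4t1o2t1o2"


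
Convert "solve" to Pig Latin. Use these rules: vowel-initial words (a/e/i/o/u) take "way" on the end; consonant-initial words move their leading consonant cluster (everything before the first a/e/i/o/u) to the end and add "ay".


Word: "solve"
Starts with consonant(s) → move to end, add 'ay'
Consonant cluster: "s"
Pig Latin = "olvesay"


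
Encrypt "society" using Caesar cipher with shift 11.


Word: "society"
Shift: 11
Each letter → (letter + shift) mod 26:
  's' (18) + 11 = 3 → 'd'
  'o' (14) + 11 = 25 → 'z'
  'c' (2) + 11 = 13 → 'n'
  'i' (8) + 11 = 19 → 't'
  'e' (4) + 11 = 15 → 'p'
  't' (19) + 11 = 4 → 'e'
  'y' (24) + 11 = 9 → 'j'
Result = "dzntpej"


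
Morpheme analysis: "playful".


Word: "playful"
Morphemes: play + -ful
Each morpheme carries meaning
= 2 morphemes


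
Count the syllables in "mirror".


Word: "mirror"
Syllable breakdown: mir / ror
Counting: 2 parts
= 2 syllables


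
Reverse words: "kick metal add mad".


Original: "kick metal add mad"
Words (1..n): kick | metal | add | mad
Reversed (n..1): mad | add | metal | kick
Result = "mad add metal kick"


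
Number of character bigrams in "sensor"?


Word: "sensor" (length 6)
Number of 2-grams = length - 2 + 1 = 6 - 2 + 1
= 5


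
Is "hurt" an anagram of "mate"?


Word 1: "mate" → sorted: aemt
Word 2: "hurt" → sorted: hrtu
Same letters? aemt != hrtu
Anagram = No


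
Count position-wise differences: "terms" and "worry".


Comparing character by character (same length = 5):
  Pos 0: 't' vs 'w' !=
  Pos 1: 'e' vs 'o' !=
  Pos 2: 'r' vs 'r' =
  Pos 3: 'm' vs 'r' !=
  Pos 4: 's' vs 'y' !=
Hamming distance = 4


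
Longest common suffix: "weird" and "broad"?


Word 1: "weird"
Word 2: "broad"
Comparing from end:
  Pos -1: 'd' == 'd'
  Pos -2: 'r' != 'a' (stop)
LCS = "d" (length 1)


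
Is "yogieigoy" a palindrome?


Word: "yogieigoy"
Reversed: "yogieigoy"
Forward == Backward? yogieigoy == yogieigoy
Palindrome = Yes


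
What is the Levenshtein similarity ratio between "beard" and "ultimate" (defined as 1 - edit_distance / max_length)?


Word 1: "beard" (length 5)
Word 2: "ultimate" (length 8)
One optimal edit sequence:
  1. insert 'u'  (+1)
  2. insert 'l'  (+1)
  3. insert 't'  (+1)
  4. substitute 'b' -> 'i'  (+1)
  5. substitute 'e' -> 'm'  (+1)
  6. keep 'a'
  7. substitute 'r' -> 't'  (+1)
  8. substitute 'd' -> 'e'  (+1)
Edit distance = 7
Max length = max(5, 8) = 8
Similarity = 1 - 7/8
= 0.1250


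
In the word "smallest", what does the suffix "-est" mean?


Suffix: -est
As in: smallest -> small + -est
Meaning = most


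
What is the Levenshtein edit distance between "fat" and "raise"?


Word 1: "fat" (length 3)
Word 2: "raise" (length 5)
One optimal edit sequence (insert/delete/substitute each cost 1):
  1. substitute 'f' -> 'r'  (+1)
  2. keep 'a'
  3. insert 'i'  (+1)
  4. insert 's'  (+1)
  5. substitute 't' -> 'e'  (+1)
Total edit operations: 4
Edit distance = 4


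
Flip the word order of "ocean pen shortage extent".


Original: "ocean pen shortage extent"
Words (1..n): ocean | pen | shortage | extent
Reversed (n..1): extent | shortage | pen | ocean
Result = "extent shortage pen ocean"


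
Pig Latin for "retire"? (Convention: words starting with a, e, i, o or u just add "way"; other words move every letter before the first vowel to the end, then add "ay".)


Word: "retire"
Starts with consonant(s) → move to end, add 'ay'
Consonant cluster: "r"
Pig Latin = "etireray"


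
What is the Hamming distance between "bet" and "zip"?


Comparing character by character (same length = 3):
  Pos 0: 'b' vs 'z' !=
  Pos 1: 'e' vs 'i' !=
  Pos 2: 't' vs 'p' !=
Hamming distance = 3


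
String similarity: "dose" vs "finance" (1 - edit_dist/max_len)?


Word 1: "dose" (length 4)
Word 2: "finance" (length 7)
One optimal edit sequence:
  1. insert 'f'  (+1)
  2. insert 'i'  (+1)
  3. insert 'n'  (+1)
  4. substitute 'd' -> 'a'  (+1)
  5. substitute 'o' -> 'n'  (+1)
  6. substitute 's' -> 'c'  (+1)
  7. keep 'e'
Edit distance = 6
Max length = max(4, 7) = 7
Similarity = 1 - 6/7
= 0.1429


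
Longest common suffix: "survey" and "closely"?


Word 1: "survey"
Word 2: "closely"
Comparing from end:
  Pos -1: 'y' == 'y'
  Pos -2: 'e' != 'l' (stop)
LCS = "y" (length 1)


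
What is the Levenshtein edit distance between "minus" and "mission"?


Word 1: "minus" (length 5)
Word 2: "mission" (length 7)
One optimal edit sequence (insert/delete/substitute each cost 1):
  1. keep 'm'
  2. keep 'i'
  3. insert 's'  (+1)
  4. insert 's'  (+1)
  5. substitute 'n' -> 'i'  (+1)
  6. substitute 'u' -> 'o'  (+1)
  7. substitute 's' -> 'n'  (+1)
Total edit operations: 5
Edit distance = 5


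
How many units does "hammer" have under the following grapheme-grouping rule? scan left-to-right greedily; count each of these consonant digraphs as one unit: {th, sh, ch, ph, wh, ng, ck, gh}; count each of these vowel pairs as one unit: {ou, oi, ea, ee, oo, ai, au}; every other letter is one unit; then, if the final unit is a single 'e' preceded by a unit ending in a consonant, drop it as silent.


Word: "hammer" (6 letters)
Left-to-right scan:
  (1) 'h' (letter)
  (2) 'a' (letter)
  (3) 'm' (letter)
  (4) 'm' (letter)
  (5) 'e' (letter)
  (6) 'r' (letter)
Units from scan: 6
Sound units = 6 units


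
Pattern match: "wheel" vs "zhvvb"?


Pattern of "wheel": [0, 1, 2, 2, 3]
Pattern of "zhvvb": [0, 1, 2, 2, 3]
Patterns match
Same pattern = Yes


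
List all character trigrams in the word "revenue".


Word: "revenue" (length 7)
Number of trigrams = 7 - 3 + 1 = 5
  Position 0: "rev"
  Position 1: "eve"
  Position 2: "ven"
  Position 3: "enu"
  Position 4: "nue"
Trigrams = "rev", "eve", "ven", "enu", "nue"


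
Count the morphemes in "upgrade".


Word: "upgrade"
Morphemes: up- + grade
Each morpheme carries meaning
= 2 morphemes


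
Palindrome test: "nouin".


Word: "nouin"
Reversed: "niuon"
Forward == Backward? nouin != niuon
Palindrome = No


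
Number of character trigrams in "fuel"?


Word: "fuel" (length 4)
Number of 3-grams = length - 3 + 1 = 4 - 3 + 1
= 2


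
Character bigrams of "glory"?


Word: "glory" (length 5)
Number of bigrams = 5 - 2 + 1 = 4
  Position 0: "gl"
  Position 1: "lo"
  Position 2: "or"
  Position 3: "ry"
Bigrams = "gl", "lo", "or", "ry"
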